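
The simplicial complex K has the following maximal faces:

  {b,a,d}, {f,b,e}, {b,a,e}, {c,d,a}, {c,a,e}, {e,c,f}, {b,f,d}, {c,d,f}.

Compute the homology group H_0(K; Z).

K has 6 vertices, 12 edges, 8 triangles.
rank ∂_0 = 0, rank ∂_1 = 5 ⇒ b_0 = 6 − 0 − 5 = 1; all invariant factors of ∂_1 are 1 so no torsion. So H_0 = Z.

H_0 = Z.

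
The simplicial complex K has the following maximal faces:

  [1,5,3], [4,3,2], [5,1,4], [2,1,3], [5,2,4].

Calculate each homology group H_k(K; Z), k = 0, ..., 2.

Take the total order 1 < 2 < 3 < 4 < 5 on the vertex set. Then K (dimension 2) consists of the simplices:

  0-simplices (5): [1], [2], [3], [4], [5]
  1-simplices (10): [1,2], [1,3], [1,4], [1,5], [2,3], [2,4], [2,5], [3,4], [3,5], [4,5]
  2-simplices (5): [1,2,3], [1,3,5], [1,4,5], [2,3,4], [2,4,5]

Hence C_0 ≅ Z^5, C_1 ≅ Z^10, C_2 ≅ Z^5.

The boundary map ∂_1: C_1 → C_0 maps an edge to its endpoints' difference, ∂[p,q] = q − p. For instance
  ∂[4,5] = [5] − [4].
The resulting 5×10 matrix has rank 4, and its Smith normal form has invariant factors (1,1,1,1).

The boundary map ∂_2: C_2 → C_1 maps a triangle to the signed sum of its edges. For instance
  ∂[1,3,5] = [3,5] − [1,5] + [1,3],
  ∂[2,4,5] = [4,5] − [2,5] + [2,4].
As a 10×5 matrix over Z this has rank 5, with invariant factors (1,1,1,1,1).

From H_k ≅ ker(∂_k) / im(∂_{k+1}) we obtain:

  H_0: rank C_0 − rank ∂_1 = 5 − 4 = 1, and the invariant factors of ∂_1 are all 1, so H_0 = Z.
  H_1: rank ker ∂_1 − rank ∂_2 = (10 − 4) − 5 = 1, and the invariant factors of ∂_2 are all 1, so H_1 = Z.
  H_2: rank ker ∂_2 − rank ∂_3 = (5 − 5) − 0 = 0, and there is no ∂_3, so H_2 = 0.

As a check, the Euler characteristic is 5 − 10 + 5 = 0, which agrees with 1 − 1 + 0 = 0.
(K is a triangulation of the Möbius band.)

H_0 ≅ Z,  H_1 ≅ Z,  H_2 = 0.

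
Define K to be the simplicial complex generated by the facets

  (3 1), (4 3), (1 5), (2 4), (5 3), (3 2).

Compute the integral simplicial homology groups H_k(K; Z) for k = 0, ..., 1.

Take the total order 1 < 2 < 3 < 4 < 5 on the vertex set. Then K (dimension 1) consists of the simplices:

  0-simplices (5): [1], [2], [3], [4], [5]
  1-simplices (6): [1,3], [1,5], [2,3], [2,4], [3,4], [3,5]

giving chain groups C_0 ≅ Z^5, C_1 ≅ Z^6.

∂_1: C_1 → C_0 maps an edge to its endpoints' difference, ∂[p,q] = q − p. For instance
  ∂[1,5] = [5] − [1].
This gives a 5×6 integer matrix of rank 4; reducing to Smith normal form yields diagonal entries (1,1,1,1).

Now H_k = ker ∂_k / im ∂_{k+1}, so:

  H_0: rank C_0 − rank ∂_1 = 5 − 4 = 1, and the invariant factors of ∂_1 are all 1, so H_0 = Z.
  H_1: rank ker ∂_1 − rank ∂_2 = (6 − 4) − 0 = 2, and there is no ∂_2, so H_1 = Z^2.

As a check, the Euler characteristic is 5 − 6 = -1, which agrees with 1 − 2 = -1.
(K is a triangulation of a wedge of 2 circles.)

H_0 ≅ Z,  H_1 ≅ Z^2.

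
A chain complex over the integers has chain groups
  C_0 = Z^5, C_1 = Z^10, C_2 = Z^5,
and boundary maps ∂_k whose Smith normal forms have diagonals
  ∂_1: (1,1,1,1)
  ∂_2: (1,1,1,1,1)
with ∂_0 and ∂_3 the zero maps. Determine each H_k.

H_0: b_0 = 5 − 0 − 4 = 1; torsion from ∂_1 factors > 1: none. So H_0 = Z.
H_1: b_1 = 10 − 4 − 5 = 1; torsion from ∂_2 factors > 1: none. So H_1 = Z.
H_2: b_2 = 5 − 5 − 0 = 0; torsion from ∂_3 factors > 1: none. So H_2 = 0.

H_0 = Z,  H_1 = Z,  H_2 = 0.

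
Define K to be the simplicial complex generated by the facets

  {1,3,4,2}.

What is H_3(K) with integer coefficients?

Take the total order 1 < 2 < 3 < 4 on the vertex set. Then K (dimension 3) consists of the simplices:

  0-simplices (4): [1], [2], [3], [4]
  1-simplices (6): [1,2], [1,3], [1,4], [2,3], [2,4], [3,4]
  2-simplices (4): [1,2,3], [1,2,4], [1,3,4], [2,3,4]
  3-simplices (1): [1,2,3,4]

Hence C_0 ≅ Z^4, C_1 ≅ Z^6, C_2 ≅ Z^4, C_3 ≅ Z^1.

Boundary ∂_1: C_1 → C_0 maps an edge to its endpoints' difference, ∂[p,q] = q − p. For instance
  ∂[1,2] = [2] − [1].
The resulting 4×6 matrix has rank 3, and its Smith normal form has invariant factors (1,1,1).

Boundary ∂_2: C_2 → C_1 maps a triangle to the signed sum of its edges. For instance
  ∂[1,2,4] = [2,4] − [1,4] + [1,2],
  ∂[1,3,4] = [3,4] − [1,4] + [1,3].
The 6×4 boundary matrix has rank 3 and Smith normal form diag(1,1,1).

Boundary ∂_3: C_3 → C_2 sends each 3-simplex σ to the alternating sum Σ_i (−1)^i (σ with its i-th vertex removed). For instance
  ∂[1,2,3,4] = [2,3,4] − [1,3,4] + [1,2,4] − [1,2,3].
This gives a 4×1 integer matrix of rank 1; reducing to Smith normal form yields diagonal entries (1).

From H_k ≅ ker(∂_k) / im(∂_{k+1}) we obtain:

  H_3: rank ker ∂_3 − rank ∂_4 = (1 − 1) − 0 = 0, and there is no ∂_4, so H_3 ≅ 0.

(K is a triangulation of the 3-simplex.)

H_3 ≅ 0.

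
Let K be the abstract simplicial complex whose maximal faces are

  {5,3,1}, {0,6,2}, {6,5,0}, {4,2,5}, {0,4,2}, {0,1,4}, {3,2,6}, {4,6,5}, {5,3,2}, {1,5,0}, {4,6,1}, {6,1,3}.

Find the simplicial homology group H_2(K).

H_2 = 0.

We work with the vertex ordering 0 < 1 < 2 < 3 < 4 < 5 < 6. The simplices of K, each written with vertices in increasing order, are:

  0-simplices (7): [0], [1], [2], [3], [4], [5], [6]
  1-simplices (18): [0,1], [0,2], [0,4], [0,5], [0,6], [1,3], [1,4], [1,5], [1,6], [2,3], [2,4], [2,5], [2,6], [3,5], [3,6], [4,5], [4,6], [5,6]
  2-simplices (12): [0,1,4], [0,1,5], [0,2,4], [0,2,6], [0,5,6], [1,3,5], [1,3,6], [1,4,6], [2,3,5], [2,3,6], [2,4,5], [4,5,6]

so the chain groups are C_0 ≅ Z^7, C_1 ≅ Z^18, C_2 ≅ Z^12.

∂_1: C_1 → C_0 is given by ∂[p,q] = [q] − [p].
The 7×18 boundary matrix has rank 6 and Smith normal form diag(1,1,1,1,1,1).

Boundary ∂_2: C_2 → C_1 maps a triangle to the signed sum of its edges. For instance
  ∂[0,5,6] = [5,6] − [0,6] + [0,5],
  ∂[2,3,6] = [3,6] − [2,6] + [2,3].
As a 18×12 matrix over Z this has rank 12, with invariant factors (1,1,1,1,1,1,1,1,1,1,1,2).

Computing H_k = (kernel of ∂_k) / (image of ∂_{k+1}):

  H_2: rank ker ∂_2 − rank ∂_3 = (12 − 12) − 0 = 0, and there is no ∂_3, so H_2 ≅ 0.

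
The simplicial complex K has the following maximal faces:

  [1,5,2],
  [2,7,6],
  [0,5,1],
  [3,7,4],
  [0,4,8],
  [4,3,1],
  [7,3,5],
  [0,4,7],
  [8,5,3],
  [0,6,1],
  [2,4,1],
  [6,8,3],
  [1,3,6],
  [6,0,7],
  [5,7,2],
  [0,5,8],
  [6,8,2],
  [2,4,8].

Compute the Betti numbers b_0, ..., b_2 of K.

b_0 = 1, b_1 = 2, b_2 = 1.

We work with the vertex ordering 0 < 1 < 2 < 3 < 4 < 5 < 6 < 7 < 8. The simplices of K, each written with vertices in increasing order, are:

  0-simplices (9): [0], [1], [2], [3], [4], [5], [6], [7], [8]
  1-simplices (27): (27 of them)
  2-simplices (18): [0,1,5], [0,1,6], [0,4,7], [0,4,8], [0,5,8], [0,6,7], [1,2,4], [1,2,5], [1,3,4], [1,3,6], [2,4,8], [2,5,7], [2,6,7], [2,6,8], [3,4,7], [3,5,7], [3,5,8], [3,6,8]

giving chain groups C_0 ≅ Z^9, C_1 ≅ Z^27, C_2 ≅ Z^18.

The boundary map ∂_1: C_1 → C_0 is given by ∂[p,q] = [q] − [p]. For instance
  ∂[5,7] = [7] − [5].
As a 9×27 matrix over Z this has rank 8, with invariant factors (1,1,1,1,1,1,1,1).

The boundary map ∂_2: C_2 → C_1 sends each 2-simplex [p,q,r] to [q,r] − [p,r] + [p,q]. For instance
  ∂[3,6,8] = [6,8] − [3,8] + [3,6],
  ∂[0,6,7] = [6,7] − [0,7] + [0,6].
The 27×18 boundary matrix has rank 17 and Smith normal form diag(1,1,1,1,1,1,1,1,1,1,1,1,1,1,1,1,1).

Reading off H_k = ker ∂_k / im ∂_{k+1}:

  H_0: rank C_0 − rank ∂_1 = 9 − 8 = 1, and the invariant factors of ∂_1 are all 1, so H_0 ≅ Z.
  H_1: rank ker ∂_1 − rank ∂_2 = (27 − 8) − 17 = 2, and the invariant factors of ∂_2 are all 1, so H_1 ≅ Z^2.
  H_2: rank ker ∂_2 − rank ∂_3 = (18 − 17) − 0 = 1, and there is no ∂_3, so H_2 ≅ Z.

As a check, the Euler characteristic is 9 − 27 + 18 = 0, which agrees with 1 − 2 + 1 = 0.

Hence the Betti numbers are b_0 = 1, b_1 = 2, b_2 = 1.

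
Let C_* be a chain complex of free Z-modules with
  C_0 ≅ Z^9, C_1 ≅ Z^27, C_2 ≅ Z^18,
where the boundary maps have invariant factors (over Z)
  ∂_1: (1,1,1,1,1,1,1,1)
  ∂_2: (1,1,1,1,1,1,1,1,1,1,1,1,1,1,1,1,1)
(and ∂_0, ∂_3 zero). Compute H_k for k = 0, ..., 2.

H_0 = Z,  H_1 = Z^2,  H_2 = Z.

H_0: b_0 = 9 − 0 − 8 = 1; torsion from ∂_1 factors > 1: none. So H_0 = Z.
H_1: b_1 = 27 − 8 − 17 = 2; torsion from ∂_2 factors > 1: none. So H_1 = Z^2.
H_2: b_2 = 18 − 17 − 0 = 1; torsion from ∂_3 factors > 1: none. So H_2 = Z.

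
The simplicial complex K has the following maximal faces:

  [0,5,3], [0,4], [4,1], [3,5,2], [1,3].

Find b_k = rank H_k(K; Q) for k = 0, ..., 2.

We work with the vertex ordering 0 < 1 < 2 < 3 < 4 < 5. The simplices of K, each written with vertices in increasing order, are:

  0-simplices (6): [0], [1], [2], [3], [4], [5]
  1-simplices (8): [0,3], [0,4], [0,5], [1,3], [1,4], [2,3], [2,5], [3,5]
  2-simplices (2): [0,3,5], [2,3,5]

Hence C_0 ≅ Z^6, C_1 ≅ Z^8, C_2 ≅ Z^2.

The boundary map ∂_1: C_1 → C_0 sends each edge [p,q] (with p < q) to q − p.
The 6×8 boundary matrix has rank 5 and Smith normal form diag(1,1,1,1,1).

The boundary map ∂_2: C_2 → C_1 maps a triangle to the signed sum of its edges. For instance
  ∂[0,3,5] = [3,5] − [0,5] + [0,3],
  ∂[2,3,5] = [3,5] − [2,5] + [2,3].
The resulting 8×2 matrix has rank 2, and its Smith normal form has invariant factors (1,1).

Reading off H_k = ker ∂_k / im ∂_{k+1}:

  H_0: rank C_0 − rank ∂_1 = 6 − 5 = 1, and the invariant factors of ∂_1 are all 1, so H_0 = Z.
  H_1: rank ker ∂_1 − rank ∂_2 = (8 − 5) − 2 = 1, and the invariant factors of ∂_2 are all 1, so H_1 = Z.
  H_2: rank ker ∂_2 − rank ∂_3 = (2 − 2) − 0 = 0, and there is no ∂_3, so H_2 = 0.

Hence the Betti numbers are b_0 = 1, b_1 = 1, b_2 = 0.

b_0 = 1, b_1 = 1, b_2 = 0.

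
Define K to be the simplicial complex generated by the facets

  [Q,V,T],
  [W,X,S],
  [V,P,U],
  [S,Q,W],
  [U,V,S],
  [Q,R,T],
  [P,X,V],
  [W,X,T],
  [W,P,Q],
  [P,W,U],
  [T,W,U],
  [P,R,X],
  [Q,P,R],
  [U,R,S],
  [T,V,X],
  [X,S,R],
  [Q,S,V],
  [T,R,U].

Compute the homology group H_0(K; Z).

Order the vertices as P < Q < R < S < T < U < V < W < X. Listing each simplex with vertices in this order, K has dimension 2 with simplices:

  0-simplices (9): P, Q, R, S, T, U, V, W, X
  1-simplices (27): PQ, PR, PU, PV, PW, PX, QR, QS, QT, QV, QW, RS, RT, RU, RX, SU, SV, SW, SX, TU, TV, TW, TX, UV, UW, VX, WX
  2-simplices (18): PQR, PQW, PRX, PUV, PUW, PVX, QRT, QSV, QSW, QTV, RSU, RSX, RTU, SUV, SWX, TUW, TVX, TWX

so the chain groups are C_0 ≅ Z^9, C_1 ≅ Z^27, C_2 ≅ Z^18.

Boundary ∂_1: C_1 → C_0 is given by ∂[p,q] = [q] − [p]. For instance
  ∂TV = V − T.
As a 9×27 matrix over Z this has rank 8, with invariant factors (1,1,1,1,1,1,1,1).

The boundary map ∂_2: C_2 → C_1 maps a triangle to the signed sum of its edges. For instance
  ∂TUW = UW − TW + TU,
  ∂QTV = TV − QV + QT.
This gives a 27×18 integer matrix of rank 17; reducing to Smith normal form yields diagonal entries (1,1,1,1,1,1,1,1,1,1,1,1,1,1,1,1,1).

Reading off H_k = ker ∂_k / im ∂_{k+1}:

  H_0: rank C_0 − rank ∂_1 = 9 − 8 = 1, and the invariant factors of ∂_1 are all 1, so H_0 = Z.

H_0 = Z.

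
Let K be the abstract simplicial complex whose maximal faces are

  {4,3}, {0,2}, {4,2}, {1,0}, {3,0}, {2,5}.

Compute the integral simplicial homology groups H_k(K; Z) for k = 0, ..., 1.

Fix the vertex order 0 < 1 < 2 < 3 < 4 < 5 and write every simplex with vertices in increasing order. Then dim K = 1 and the simplices of K are:

  0-simplices (6): [0], [1], [2], [3], [4], [5]
  1-simplices (6): [0,1], [0,2], [0,3], [2,4], [2,5], [3,4]

Hence C_0 ≅ Z^6, C_1 ≅ Z^6.

The boundary map ∂_1: C_1 → C_0 is given by ∂[p,q] = [q] − [p]. For instance
  ∂[0,1] = [1] − [0].
As a 6×6 matrix over Z this has rank 5, with invariant factors (1,1,1,1,1).

Reading off H_k = ker ∂_k / im ∂_{k+1}:

  H_0: rank C_0 − rank ∂_1 = 6 − 5 = 1, and the invariant factors of ∂_1 are all 1, so H_0 ≅ Z.
  H_1: rank ker ∂_1 − rank ∂_2 = (6 − 5) − 0 = 1, and there is no ∂_2, so H_1 ≅ Z.

As a check, the Euler characteristic is 6 − 6 = 0, which agrees with 1 − 1 = 0.

H_0 = Z,  H_1 = Z.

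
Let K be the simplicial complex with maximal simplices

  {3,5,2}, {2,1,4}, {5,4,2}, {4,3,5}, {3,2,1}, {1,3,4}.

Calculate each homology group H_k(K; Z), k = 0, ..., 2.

Fix the vertex order 1 < 2 < 3 < 4 < 5 and write every simplex with vertices in increasing order. Then dim K = 2 and the simplices of K are:

  0-simplices (5): [1], [2], [3], [4], [5]
  1-simplices (9): [1,2], [1,3], [1,4], [2,3], [2,4], [2,5], [3,4], [3,5], [4,5]
  2-simplices (6): [1,2,3], [1,2,4], [1,3,4], [2,3,5], [2,4,5], [3,4,5]

giving chain groups C_0 ≅ Z^5, C_1 ≅ Z^9, C_2 ≅ Z^6.

The boundary map ∂_1: C_1 → C_0 sends each edge [p,q] (with p < q) to q − p. For instance
  ∂[1,3] = [3] − [1].
This gives a 5×9 integer matrix of rank 4; reducing to Smith normal form yields diagonal entries (1,1,1,1).

∂_2: C_2 → C_1 acts by ∂[p,q,r] = [q,r] − [p,r] + [p,q]. For instance
  ∂[1,3,4] = [3,4] − [1,4] + [1,3],
  ∂[3,4,5] = [4,5] − [3,5] + [3,4].
As a 9×6 matrix over Z this has rank 5, with invariant factors (1,1,1,1,1).

From H_k ≅ ker(∂_k) / im(∂_{k+1}) we obtain:

  H_0: rank C_0 − rank ∂_1 = 5 − 4 = 1, and the invariant factors of ∂_1 are all 1, so H_0 ≅ Z.
  H_1: rank ker ∂_1 − rank ∂_2 = (9 − 4) − 5 = 0, and the invariant factors of ∂_2 are all 1, so H_1 ≅ 0.
  H_2: rank ker ∂_2 − rank ∂_3 = (6 − 5) − 0 = 1, and there is no ∂_3, so H_2 ≅ Z.

(K is a triangulation of the 2-sphere S^2.)

H_0 ≅ Z,  H_1 = 0,  H_2 ≅ Z.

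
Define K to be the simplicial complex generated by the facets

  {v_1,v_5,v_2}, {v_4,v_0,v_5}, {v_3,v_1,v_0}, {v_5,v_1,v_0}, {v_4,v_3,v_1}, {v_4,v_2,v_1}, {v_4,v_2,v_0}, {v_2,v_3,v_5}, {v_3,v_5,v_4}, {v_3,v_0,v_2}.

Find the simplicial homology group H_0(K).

H_0 = Z.

K has 6 vertices, 15 edges, 10 triangles.
rank ∂_0 = 0, rank ∂_1 = 5 ⇒ b_0 = 6 − 0 − 5 = 1; all invariant factors of ∂_1 are 1 so no torsion. So H_0 ≅ Z.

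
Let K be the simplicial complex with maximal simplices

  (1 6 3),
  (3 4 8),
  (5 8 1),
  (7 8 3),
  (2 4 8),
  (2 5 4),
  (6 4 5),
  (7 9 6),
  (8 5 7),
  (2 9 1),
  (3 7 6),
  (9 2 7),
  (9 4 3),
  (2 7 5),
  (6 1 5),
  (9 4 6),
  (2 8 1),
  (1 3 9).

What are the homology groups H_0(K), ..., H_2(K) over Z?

Fix the vertex order 1 < 2 < 3 < 4 < 5 < 6 < 7 < 8 < 9 and write every simplex with vertices in increasing order. Then dim K = 2 and the simplices of K are:

  0-simplices (9): [1], [2], [3], [4], [5], [6], [7], [8], [9]
  1-simplices (27): (27 of them)
  2-simplices (18): [1,2,8], [1,2,9], [1,3,6], [1,3,9], [1,5,6], [1,5,8], [2,4,5], [2,4,8], [2,5,7], [2,7,9], [3,4,8], [3,4,9], [3,6,7], [3,7,8], [4,5,6], [4,6,9], [5,7,8], [6,7,9]

giving chain groups C_0 ≅ Z^9, C_1 ≅ Z^27, C_2 ≅ Z^18.

The boundary map ∂_1: C_1 → C_0 maps an edge to its endpoints' difference, ∂[p,q] = q − p.
The resulting 9×27 matrix has rank 8, and its Smith normal form has invariant factors (1,1,1,1,1,1,1,1).

Boundary ∂_2: C_2 → C_1 maps a triangle to the signed sum of its edges. For instance
  ∂[4,5,6] = [5,6] − [4,6] + [4,5],
  ∂[1,3,9] = [3,9] − [1,9] + [1,3].
The 27×18 boundary matrix has rank 18 and Smith normal form diag(1,1,1,1,1,1,1,1,1,1,1,1,1,1,1,1,1,2).

Now H_k = ker ∂_k / im ∂_{k+1}, so:

  H_0: rank C_0 − rank ∂_1 = 9 − 8 = 1, and the invariant factors of ∂_1 are all 1, so H_0 ≅ Z.
  H_1: rank ker ∂_1 − rank ∂_2 = (27 − 8) − 18 = 1, and ∂_2 has invariant factor 2 > 1, so H_1 ≅ Z ⊕ Z/2Z.
  H_2: rank ker ∂_2 − rank ∂_3 = (18 − 18) − 0 = 0, and there is no ∂_3, so H_2 ≅ 0.

As a check, the Euler characteristic is 9 − 27 + 18 = 0, which agrees with 1 − 1 + 0 = 0.

H_0 ≅ Z,  H_1 ≅ Z ⊕ Z/2Z,  H_2 = 0.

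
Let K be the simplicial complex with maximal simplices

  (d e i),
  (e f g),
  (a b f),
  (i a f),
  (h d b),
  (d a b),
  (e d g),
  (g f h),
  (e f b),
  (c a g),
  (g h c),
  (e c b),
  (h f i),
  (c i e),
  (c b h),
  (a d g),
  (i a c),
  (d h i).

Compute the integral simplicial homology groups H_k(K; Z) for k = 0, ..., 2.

We work with the vertex ordering a < b < c < d < e < f < g < h < i. The simplices of K, each written with vertices in increasing order, are:

  0-simplices (9): a, b, c, d, e, f, g, h, i
  1-simplices (27): ab, ac, ad, af, ag, ai, bc, bd, be, bf, bh, ce, cg, ch, ci, de, dg, dh, di, ef, eg, ei, fg, fh, fi, gh, hi
  2-simplices (18): abd, abf, acg, aci, adg, afi, bce, bch, bdh, bef, cei, cgh, deg, dei, dhi, efg, fgh, fhi

Hence C_0 ≅ Z^9, C_1 ≅ Z^27, C_2 ≅ Z^18.

Boundary ∂_1: C_1 → C_0 is given by ∂[p,q] = [q] − [p].
This gives a 9×27 integer matrix of rank 8; reducing to Smith normal form yields diagonal entries (1,1,1,1,1,1,1,1).

Boundary ∂_2: C_2 → C_1 acts by ∂[p,q,r] = [q,r] − [p,r] + [p,q]. For instance
  ∂adg = dg − ag + ad,
  ∂bdh = dh − bh + bd.
The 27×18 boundary matrix has rank 17 and Smith normal form diag(1,1,1,1,1,1,1,1,1,1,1,1,1,1,1,1,1).

Now H_k = ker ∂_k / im ∂_{k+1}, so:

  H_0: rank C_0 − rank ∂_1 = 9 − 8 = 1, and the invariant factors of ∂_1 are all 1, so H_0 = Z.
  H_1: rank ker ∂_1 − rank ∂_2 = (27 − 8) − 17 = 2, and the invariant factors of ∂_2 are all 1, so H_1 = Z^2.
  H_2: rank ker ∂_2 − rank ∂_3 = (18 − 17) − 0 = 1, and there is no ∂_3, so H_2 = Z.

H_0 ≅ Z,  H_1 ≅ Z^2,  H_2 ≅ Z.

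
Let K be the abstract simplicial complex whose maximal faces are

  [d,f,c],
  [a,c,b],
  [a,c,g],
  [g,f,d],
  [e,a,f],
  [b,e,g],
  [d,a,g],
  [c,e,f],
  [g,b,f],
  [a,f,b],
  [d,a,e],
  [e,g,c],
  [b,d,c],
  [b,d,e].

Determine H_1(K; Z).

Take the total order a < b < c < d < e < f < g on the vertex set. Then K (dimension 2) consists of the simplices:

  0-simplices (7): a, b, c, d, e, f, g
  1-simplices (21): ab, ac, ad, ae, af, ag, bc, bd, be, bf, bg, cd, ce, cf, cg, de, df, dg, ef, eg, fg
  2-simplices (14): abc, abf, acg, ade, adg, aef, bcd, bde, beg, bfg, cdf, cef, ceg, dfg

so the chain groups are C_0 ≅ Z^7, C_1 ≅ Z^21, C_2 ≅ Z^14.

The boundary map ∂_1: C_1 → C_0 maps an edge to its endpoints' difference, ∂[p,q] = q − p. For instance
  ∂ae = e − a.
As a 7×21 matrix over Z this has rank 6, with invariant factors (1,1,1,1,1,1).

∂_2: C_2 → C_1 acts by ∂[p,q,r] = [q,r] − [p,r] + [p,q]. For instance
  ∂abc = bc − ac + ab,
  ∂bde = de − be + bd.
The 21×14 boundary matrix has rank 13 and Smith normal form diag(1,1,1,1,1,1,1,1,1,1,1,1,1).

Computing H_k = (kernel of ∂_k) / (image of ∂_{k+1}):

  H_1: rank ker ∂_1 − rank ∂_2 = (21 − 6) − 13 = 2, and the invariant factors of ∂_2 are all 1, so H_1 ≅ Z^2.

H_1 ≅ Z^2.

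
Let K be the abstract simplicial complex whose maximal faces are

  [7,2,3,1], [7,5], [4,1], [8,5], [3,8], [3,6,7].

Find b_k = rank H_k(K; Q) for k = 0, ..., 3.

b_0 = 1, b_1 = 1, b_2 = 0, b_3 = 0.

Take the total order 1 < 2 < 3 < 4 < 5 < 6 < 7 < 8 on the vertex set. Then K (dimension 3) consists of the simplices:

  0-simplices (8): [1], [2], [3], [4], [5], [6], [7], [8]
  1-simplices (12): [1,2], [1,3], [1,4], [1,7], [2,3], [2,7], [3,6], [3,7], [3,8], [5,7], [5,8], [6,7]
  2-simplices (5): [1,2,3], [1,2,7], [1,3,7], [2,3,7], [3,6,7]
  3-simplices (1): [1,2,3,7]

Hence C_0 ≅ Z^8, C_1 ≅ Z^12, C_2 ≅ Z^5, C_3 ≅ Z^1.

The boundary map ∂_1: C_1 → C_0 maps an edge to its endpoints' difference, ∂[p,q] = q − p. For instance
  ∂[6,7] = [7] − [6].
This gives a 8×12 integer matrix of rank 7; reducing to Smith normal form yields diagonal entries (1,1,1,1,1,1,1).

Boundary ∂_2: C_2 → C_1 acts by ∂[p,q,r] = [q,r] − [p,r] + [p,q]. For instance
  ∂[1,3,7] = [3,7] − [1,7] + [1,3],
  ∂[1,2,7] = [2,7] − [1,7] + [1,2].
This gives a 12×5 integer matrix of rank 4; reducing to Smith normal form yields diagonal entries (1,1,1,1).

∂_3: C_3 → C_2 sends each 3-simplex σ to the alternating sum Σ_i (−1)^i (σ with its i-th vertex removed). For instance
  ∂[1,2,3,7] = [2,3,7] − [1,3,7] + [1,2,7] − [1,2,3].
As a 5×1 matrix over Z this has rank 1, with invariant factors (1).

Computing H_k = (kernel of ∂_k) / (image of ∂_{k+1}):

  H_0: rank C_0 − rank ∂_1 = 8 − 7 = 1, and the invariant factors of ∂_1 are all 1, so H_0 ≅ Z.
  H_1: rank ker ∂_1 − rank ∂_2 = (12 − 7) − 4 = 1, and the invariant factors of ∂_2 are all 1, so H_1 ≅ Z.
  H_2: rank ker ∂_2 − rank ∂_3 = (5 − 4) − 1 = 0, and the invariant factors of ∂_3 are all 1, so H_2 ≅ 0.
  H_3: rank ker ∂_3 − rank ∂_4 = (1 − 1) − 0 = 0, and there is no ∂_4, so H_3 ≅ 0.

Hence the Betti numbers are b_0 = 1, b_1 = 1, b_2 = 0, b_3 = 0.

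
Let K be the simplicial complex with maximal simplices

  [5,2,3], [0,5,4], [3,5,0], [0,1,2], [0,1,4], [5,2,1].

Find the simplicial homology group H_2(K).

H_2 ≅ 0.

We work with the vertex ordering 0 < 1 < 2 < 3 < 4 < 5. The simplices of K, each written with vertices in increasing order, are:

  0-simplices (6): [0], [1], [2], [3], [4], [5]
  1-simplices (12): [0,1], [0,2], [0,3], [0,4], [0,5], [1,2], [1,4], [1,5], [2,3], [2,5], [3,5], [4,5]
  2-simplices (6): [0,1,2], [0,1,4], [0,3,5], [0,4,5], [1,2,5], [2,3,5]

so the chain groups are C_0 ≅ Z^6, C_1 ≅ Z^12, C_2 ≅ Z^6.

Boundary ∂_1: C_1 → C_0 maps an edge to its endpoints' difference, ∂[p,q] = q − p. For instance
  ∂[0,5] = [5] − [0].
This gives a 6×12 integer matrix of rank 5; reducing to Smith normal form yields diagonal entries (1,1,1,1,1).

∂_2: C_2 → C_1 sends each 2-simplex [p,q,r] to [q,r] − [p,r] + [p,q]. For instance
  ∂[1,2,5] = [2,5] − [1,5] + [1,2],
  ∂[0,1,4] = [1,4] − [0,4] + [0,1].
The 12×6 boundary matrix has rank 6 and Smith normal form diag(1,1,1,1,1,1).

From H_k ≅ ker(∂_k) / im(∂_{k+1}) we obtain:

  H_2: rank ker ∂_2 − rank ∂_3 = (6 − 6) − 0 = 0, and there is no ∂_3, so H_2 ≅ 0.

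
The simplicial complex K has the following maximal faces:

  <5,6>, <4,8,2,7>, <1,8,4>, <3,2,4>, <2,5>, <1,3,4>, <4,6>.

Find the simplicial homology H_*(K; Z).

H_0 ≅ Z,  H_1 ≅ Z,  H_2 = 0,  H_3 = 0.

We work with the vertex ordering 1 < 2 < 3 < 4 < 5 < 6 < 7 < 8. The simplices of K, each written with vertices in increasing order, are:

  0-simplices (8): [1], [2], [3], [4], [5], [6], [7], [8]
  1-simplices (14): [1,3], [1,4], [1,8], [2,3], [2,4], [2,5], [2,7], [2,8], [3,4], [4,6], [4,7], [4,8], [5,6], [7,8]
  2-simplices (7): [1,3,4], [1,4,8], [2,3,4], [2,4,7], [2,4,8], [2,7,8], [4,7,8]
  3-simplices (1): [2,4,7,8]

so the chain groups are C_0 ≅ Z^8, C_1 ≅ Z^14, C_2 ≅ Z^7, C_3 ≅ Z^1.

Boundary ∂_1: C_1 → C_0 is given by ∂[p,q] = [q] − [p].
The resulting 8×14 matrix has rank 7, and its Smith normal form has invariant factors (1,1,1,1,1,1,1).

The boundary map ∂_2: C_2 → C_1 sends each 2-simplex [p,q,r] to [q,r] − [p,r] + [p,q]. For instance
  ∂[1,3,4] = [3,4] − [1,4] + [1,3],
  ∂[2,4,7] = [4,7] − [2,7] + [2,4].
This gives a 14×7 integer matrix of rank 6; reducing to Smith normal form yields diagonal entries (1,1,1,1,1,1).

Boundary ∂_3: C_3 → C_2 sends each 3-simplex σ to the alternating sum Σ_i (−1)^i (σ with its i-th vertex removed). For instance
  ∂[2,4,7,8] = [4,7,8] − [2,7,8] + [2,4,8] − [2,4,7].
The 7×1 boundary matrix has rank 1 and Smith normal form diag(1).

Computing H_k = (kernel of ∂_k) / (image of ∂_{k+1}):

  H_0: rank C_0 − rank ∂_1 = 8 − 7 = 1, and the invariant factors of ∂_1 are all 1, so H_0 ≅ Z.
  H_1: rank ker ∂_1 − rank ∂_2 = (14 − 7) − 6 = 1, and the invariant factors of ∂_2 are all 1, so H_1 ≅ Z.
  H_2: rank ker ∂_2 − rank ∂_3 = (7 − 6) − 1 = 0, and the invariant factors of ∂_3 are all 1, so H_2 ≅ 0.
  H_3: rank ker ∂_3 − rank ∂_4 = (1 − 1) − 0 = 0, and there is no ∂_4, so H_3 ≅ 0.

As a check, the Euler characteristic is 8 − 14 + 7 − 1 = 0, which agrees with 1 − 1 + 0 − 0 = 0.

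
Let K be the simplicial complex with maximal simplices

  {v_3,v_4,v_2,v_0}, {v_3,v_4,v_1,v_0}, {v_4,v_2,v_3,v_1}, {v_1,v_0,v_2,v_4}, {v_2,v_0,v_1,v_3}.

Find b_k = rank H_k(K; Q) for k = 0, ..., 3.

We work with the vertex ordering v_0 < v_1 < v_2 < v_3 < v_4. The simplices of K, each written with vertices in increasing order, are:

  0-simplices (5): [v_0], [v_1], [v_2], [v_3], [v_4]
  1-simplices (10): [v_0,v_1], [v_0,v_2], [v_0,v_3], [v_0,v_4], [v_1,v_2], [v_1,v_3], [v_1,v_4], [v_2,v_3], [v_2,v_4], [v_3,v_4]
  2-simplices (10): [v_0,v_1,v_2], [v_0,v_1,v_3], [v_0,v_1,v_4], [v_0,v_2,v_3], [v_0,v_2,v_4], [v_0,v_3,v_4], [v_1,v_2,v_3], [v_1,v_2,v_4], [v_1,v_3,v_4], [v_2,v_3,v_4]
  3-simplices (5): [v_0,v_1,v_2,v_3], [v_0,v_1,v_2,v_4], [v_0,v_1,v_3,v_4], [v_0,v_2,v_3,v_4], [v_1,v_2,v_3,v_4]

so the chain groups are C_0 ≅ Z^5, C_1 ≅ Z^10, C_2 ≅ Z^10, C_3 ≅ Z^5.

Boundary ∂_1: C_1 → C_0 sends each edge [p,q] (with p < q) to q − p. For instance
  ∂[v_0,v_2] = [v_2] − [v_0].
The 5×10 boundary matrix has rank 4 and Smith normal form diag(1,1,1,1).

∂_2: C_2 → C_1 maps a triangle to the signed sum of its edges. For instance
  ∂[v_0,v_1,v_2] = [v_1,v_2] − [v_0,v_2] + [v_0,v_1],
  ∂[v_1,v_3,v_4] = [v_3,v_4] − [v_1,v_4] + [v_1,v_3].
This gives a 10×10 integer matrix of rank 6; reducing to Smith normal form yields diagonal entries (1,1,1,1,1,1).

Boundary ∂_3: C_3 → C_2 sends each 3-simplex σ to the alternating sum Σ_i (−1)^i (σ with its i-th vertex removed). For instance
  ∂[v_0,v_1,v_2,v_4] = [v_1,v_2,v_4] − [v_0,v_2,v_4] + [v_0,v_1,v_4] − [v_0,v_1,v_2],
  ∂[v_0,v_1,v_3,v_4] = [v_1,v_3,v_4] − [v_0,v_3,v_4] + [v_0,v_1,v_4] − [v_0,v_1,v_3].
The resulting 10×5 matrix has rank 4, and its Smith normal form has invariant factors (1,1,1,1).

Computing H_k = (kernel of ∂_k) / (image of ∂_{k+1}):

  H_0: rank C_0 − rank ∂_1 = 5 − 4 = 1, and the invariant factors of ∂_1 are all 1, so H_0 = Z.
  H_1: rank ker ∂_1 − rank ∂_2 = (10 − 4) − 6 = 0, and the invariant factors of ∂_2 are all 1, so H_1 = 0.
  H_2: rank ker ∂_2 − rank ∂_3 = (10 − 6) − 4 = 0, and the invariant factors of ∂_3 are all 1, so H_2 = 0.
  H_3: rank ker ∂_3 − rank ∂_4 = (5 − 4) − 0 = 1, and there is no ∂_4, so H_3 = Z.

Hence the Betti numbers are b_0 = 1, b_1 = 0, b_2 = 0, b_3 = 1.

b_0 = 1, b_1 = 0, b_2 = 0, b_3 = 1.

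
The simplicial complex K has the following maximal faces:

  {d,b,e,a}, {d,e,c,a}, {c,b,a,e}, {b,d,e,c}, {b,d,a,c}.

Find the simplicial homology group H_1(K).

K has 5 vertices, 10 edges, 10 triangles, 5 3-simplices.
rank ∂_1 = 4, rank ∂_2 = 6 ⇒ b_1 = 10 − 4 − 6 = 0; all invariant factors of ∂_2 are 1 so no torsion. So H_1 = 0.

H_1 ≅ 0.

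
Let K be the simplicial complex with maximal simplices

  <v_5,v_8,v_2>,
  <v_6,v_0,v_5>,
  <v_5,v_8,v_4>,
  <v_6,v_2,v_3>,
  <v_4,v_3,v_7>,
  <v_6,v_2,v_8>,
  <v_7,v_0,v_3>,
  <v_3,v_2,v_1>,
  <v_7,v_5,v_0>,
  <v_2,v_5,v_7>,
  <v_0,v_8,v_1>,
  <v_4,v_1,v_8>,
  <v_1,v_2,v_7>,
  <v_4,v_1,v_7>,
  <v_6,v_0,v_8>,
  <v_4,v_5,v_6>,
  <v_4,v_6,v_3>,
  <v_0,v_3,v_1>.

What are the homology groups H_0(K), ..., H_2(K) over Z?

H_0 = Z,  H_1 = Z ⊕ Z/2,  H_2 = 0.

K has 9 vertices, 27 edges, 18 triangles.
rank ∂_0 = 0, rank ∂_1 = 8 ⇒ b_0 = 9 − 0 − 8 = 1; all invariant factors of ∂_1 are 1 so no torsion. So H_0 ≅ Z.
rank ∂_1 = 8, rank ∂_2 = 18 ⇒ b_1 = 27 − 8 − 18 = 1; ∂_2 has invariant factor(s) [2] giving torsion. So H_1 ≅ Z ⊕ Z/2.
rank ∂_2 = 18, rank ∂_3 = 0 ⇒ b_2 = 18 − 18 − 0 = 0. So H_2 ≅ 0.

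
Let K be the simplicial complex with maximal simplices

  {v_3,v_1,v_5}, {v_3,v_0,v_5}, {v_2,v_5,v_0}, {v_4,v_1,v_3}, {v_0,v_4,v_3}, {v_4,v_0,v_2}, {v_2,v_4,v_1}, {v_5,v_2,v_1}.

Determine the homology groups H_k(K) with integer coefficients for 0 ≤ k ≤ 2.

H_0 = Z,  H_1 = 0,  H_2 = Z.

Fix the vertex order v_0 < v_1 < v_2 < v_3 < v_4 < v_5 and write every simplex with vertices in increasing order. Then dim K = 2 and the simplices of K are:

  0-simplices (6): [v_0], [v_1], [v_2], [v_3], [v_4], [v_5]
  1-simplices (12): [v_0,v_2], [v_0,v_3], [v_0,v_4], [v_0,v_5], [v_1,v_2], [v_1,v_3], [v_1,v_4], [v_1,v_5], [v_2,v_4], [v_2,v_5], [v_3,v_4], [v_3,v_5]
  2-simplices (8): [v_0,v_2,v_4], [v_0,v_2,v_5], [v_0,v_3,v_4], [v_0,v_3,v_5], [v_1,v_2,v_4], [v_1,v_2,v_5], [v_1,v_3,v_4], [v_1,v_3,v_5]

so the chain groups are C_0 ≅ Z^6, C_1 ≅ Z^12, C_2 ≅ Z^8.

Boundary ∂_1: C_1 → C_0 is given by ∂[p,q] = [q] − [p].
The resulting 6×12 matrix has rank 5, and its Smith normal form has invariant factors (1,1,1,1,1).

∂_2: C_2 → C_1 sends each 2-simplex [p,q,r] to [q,r] − [p,r] + [p,q]. For instance
  ∂[v_1,v_2,v_4] = [v_2,v_4] − [v_1,v_4] + [v_1,v_2],
  ∂[v_0,v_2,v_5] = [v_2,v_5] − [v_0,v_5] + [v_0,v_2].
This gives a 12×8 integer matrix of rank 7; reducing to Smith normal form yields diagonal entries (1,1,1,1,1,1,1).

Now H_k = ker ∂_k / im ∂_{k+1}, so:

  H_0: rank C_0 − rank ∂_1 = 6 − 5 = 1, and the invariant factors of ∂_1 are all 1, so H_0 ≅ Z.
  H_1: rank ker ∂_1 − rank ∂_2 = (12 − 5) − 7 = 0, and the invariant factors of ∂_2 are all 1, so H_1 ≅ 0.
  H_2: rank ker ∂_2 − rank ∂_3 = (8 − 7) − 0 = 1, and there is no ∂_3, so H_2 ≅ Z.

As a check, the Euler characteristic is 6 − 12 + 8 = 2, which agrees with 1 − 0 + 1 = 2.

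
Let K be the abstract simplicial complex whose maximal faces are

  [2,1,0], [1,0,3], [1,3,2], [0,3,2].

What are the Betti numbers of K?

Take the total order 0 < 1 < 2 < 3 on the vertex set. Then K (dimension 2) consists of the simplices:

  0-simplices (4): [0], [1], [2], [3]
  1-simplices (6): [0,1], [0,2], [0,3], [1,2], [1,3], [2,3]
  2-simplices (4): [0,1,2], [0,1,3], [0,2,3], [1,2,3]

giving chain groups C_0 ≅ Z^4, C_1 ≅ Z^6, C_2 ≅ Z^4.

∂_1: C_1 → C_0 maps an edge to its endpoints' difference, ∂[p,q] = q − p.
The 4×6 boundary matrix has rank 3 and Smith normal form diag(1,1,1).

The boundary map ∂_2: C_2 → C_1 maps a triangle to the signed sum of its edges. For instance
  ∂[1,2,3] = [2,3] − [1,3] + [1,2],
  ∂[0,2,3] = [2,3] − [0,3] + [0,2].
This gives a 6×4 integer matrix of rank 3; reducing to Smith normal form yields diagonal entries (1,1,1).

Computing H_k = (kernel of ∂_k) / (image of ∂_{k+1}):

  H_0: rank C_0 − rank ∂_1 = 4 − 3 = 1, and the invariant factors of ∂_1 are all 1, so H_0 = Z.
  H_1: rank ker ∂_1 − rank ∂_2 = (6 − 3) − 3 = 0, and the invariant factors of ∂_2 are all 1, so H_1 = 0.
  H_2: rank ker ∂_2 − rank ∂_3 = (4 − 3) − 0 = 1, and there is no ∂_3, so H_2 = Z.

Hence the Betti numbers are b_0 = 1, b_1 = 0, b_2 = 1.

b_0 = 1, b_1 = 0, b_2 = 1.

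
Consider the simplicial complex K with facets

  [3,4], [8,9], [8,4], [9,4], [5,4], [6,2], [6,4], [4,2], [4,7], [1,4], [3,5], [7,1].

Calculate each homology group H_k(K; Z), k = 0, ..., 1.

Fix the vertex order 1 < 2 < 3 < 4 < 5 < 6 < 7 < 8 < 9 and write every simplex with vertices in increasing order. Then dim K = 1 and the simplices of K are:

  0-simplices (9): [1], [2], [3], [4], [5], [6], [7], [8], [9]
  1-simplices (12): [1,4], [1,7], [2,4], [2,6], [3,4], [3,5], [4,5], [4,6], [4,7], [4,8], [4,9], [8,9]

giving chain groups C_0 ≅ Z^9, C_1 ≅ Z^12.

The boundary map ∂_1: C_1 → C_0 maps an edge to its endpoints' difference, ∂[p,q] = q − p.
The 9×12 boundary matrix has rank 8 and Smith normal form diag(1,1,1,1,1,1,1,1).

Now H_k = ker ∂_k / im ∂_{k+1}, so:

  H_0: rank C_0 − rank ∂_1 = 9 − 8 = 1, and the invariant factors of ∂_1 are all 1, so H_0 = Z.
  H_1: rank ker ∂_1 − rank ∂_2 = (12 − 8) − 0 = 4, and there is no ∂_2, so H_1 = Z^4.

H_0 ≅ Z,  H_1 ≅ Z^4.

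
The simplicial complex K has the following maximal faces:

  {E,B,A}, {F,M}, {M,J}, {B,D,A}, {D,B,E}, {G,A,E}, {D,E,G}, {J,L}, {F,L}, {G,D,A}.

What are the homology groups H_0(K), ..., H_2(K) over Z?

H_0 ≅ Z^2,  H_1 ≅ Z,  H_2 ≅ Z.

Fix the vertex order A < B < D < E < F < G < J < L < M and write every simplex with vertices in increasing order. Then dim K = 2 and the simplices of K are:

  0-simplices (9): A, B, D, E, F, G, J, L, M
  1-simplices (13): AB, AD, AE, AG, BD, BE, DE, DG, EG, FL, FM, JL, JM
  2-simplices (6): ABD, ABE, ADG, AEG, BDE, DEG

so the chain groups are C_0 ≅ Z^9, C_1 ≅ Z^13, C_2 ≅ Z^6.

Boundary ∂_1: C_1 → C_0 sends each edge [p,q] (with p < q) to q − p. For instance
  ∂AB = B − A.
As a 9×13 matrix over Z this has rank 7, with invariant factors (1,1,1,1,1,1,1).

The boundary map ∂_2: C_2 → C_1 acts by ∂[p,q,r] = [q,r] − [p,r] + [p,q]. For instance
  ∂BDE = DE − BE + BD,
  ∂AEG = EG − AG + AE.
This gives a 13×6 integer matrix of rank 5; reducing to Smith normal form yields diagonal entries (1,1,1,1,1).

From H_k ≅ ker(∂_k) / im(∂_{k+1}) we obtain:

  H_0: rank C_0 − rank ∂_1 = 9 − 7 = 2, and the invariant factors of ∂_1 are all 1, so H_0 ≅ Z^2.
  H_1: rank ker ∂_1 − rank ∂_2 = (13 − 7) − 5 = 1, and the invariant factors of ∂_2 are all 1, so H_1 ≅ Z.
  H_2: rank ker ∂_2 − rank ∂_3 = (6 − 5) − 0 = 1, and there is no ∂_3, so H_2 ≅ Z.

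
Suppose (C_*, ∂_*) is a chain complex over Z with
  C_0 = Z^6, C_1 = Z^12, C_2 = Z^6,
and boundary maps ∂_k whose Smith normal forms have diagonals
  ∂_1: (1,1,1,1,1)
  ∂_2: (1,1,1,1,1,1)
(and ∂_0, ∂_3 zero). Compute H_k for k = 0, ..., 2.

H_0 = Z,  H_1 = Z,  H_2 = 0.

H_0: b_0 = 6 − 0 − 5 = 1; torsion from ∂_1 factors > 1: none. So H_0 = Z.
H_1: b_1 = 12 − 5 − 6 = 1; torsion from ∂_2 factors > 1: none. So H_1 = Z.
H_2: b_2 = 6 − 6 − 0 = 0; torsion from ∂_3 factors > 1: none. So H_2 = 0.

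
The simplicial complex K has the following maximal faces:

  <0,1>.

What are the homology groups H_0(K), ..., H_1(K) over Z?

Order the vertices as 0 < 1. Listing each simplex with vertices in this order, K has dimension 1 with simplices:

  0-simplices (2): [0], [1]
  1-simplices (1): [0,1]

giving chain groups C_0 ≅ Z^2, C_1 ≅ Z^1.

∂_1: C_1 → C_0 is given by ∂[p,q] = [q] − [p].
The 2×1 boundary matrix has rank 1 and Smith normal form diag(1).

Now H_k = ker ∂_k / im ∂_{k+1}, so:

  H_0: rank C_0 − rank ∂_1 = 2 − 1 = 1, and the invariant factors of ∂_1 are all 1, so H_0 = Z.
  H_1: rank ker ∂_1 − rank ∂_2 = (1 − 1) − 0 = 0, and there is no ∂_2, so H_1 = 0.

H_0 ≅ Z,  H_1 = 0.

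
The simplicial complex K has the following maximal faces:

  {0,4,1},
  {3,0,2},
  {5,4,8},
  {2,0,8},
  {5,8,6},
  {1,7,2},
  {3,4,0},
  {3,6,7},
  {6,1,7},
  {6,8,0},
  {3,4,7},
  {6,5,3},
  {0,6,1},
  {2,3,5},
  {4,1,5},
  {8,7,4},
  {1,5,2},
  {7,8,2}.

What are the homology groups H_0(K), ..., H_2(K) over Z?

H_0 = Z,  H_1 = Z^2,  H_2 = Z.

Order the vertices as 0 < 1 < 2 < 3 < 4 < 5 < 6 < 7 < 8. Listing each simplex with vertices in this order, K has dimension 2 with simplices:

  0-simplices (9): [0], [1], [2], [3], [4], [5], [6], [7], [8]
  1-simplices (27): (27 of them)
  2-simplices (18): [0,1,4], [0,1,6], [0,2,3], [0,2,8], [0,3,4], [0,6,8], [1,2,5], [1,2,7], [1,4,5], [1,6,7], [2,3,5], [2,7,8], [3,4,7], [3,5,6], [3,6,7], [4,5,8], [4,7,8], [5,6,8]

Hence C_0 ≅ Z^9, C_1 ≅ Z^27, C_2 ≅ Z^18.

Boundary ∂_1: C_1 → C_0 maps an edge to its endpoints' difference, ∂[p,q] = q − p. For instance
  ∂[7,8] = [8] − [7].
The resulting 9×27 matrix has rank 8, and its Smith normal form has invariant factors (1,1,1,1,1,1,1,1).

∂_2: C_2 → C_1 acts by ∂[p,q,r] = [q,r] − [p,r] + [p,q]. For instance
  ∂[4,5,8] = [5,8] − [4,8] + [4,5],
  ∂[2,3,5] = [3,5] − [2,5] + [2,3].
The 27×18 boundary matrix has rank 17 and Smith normal form diag(1,1,1,1,1,1,1,1,1,1,1,1,1,1,1,1,1).

Computing H_k = (kernel of ∂_k) / (image of ∂_{k+1}):

  H_0: rank C_0 − rank ∂_1 = 9 − 8 = 1, and the invariant factors of ∂_1 are all 1, so H_0 = Z.
  H_1: rank ker ∂_1 − rank ∂_2 = (27 − 8) − 17 = 2, and the invariant factors of ∂_2 are all 1, so H_1 = Z^2.
  H_2: rank ker ∂_2 − rank ∂_3 = (18 − 17) − 0 = 1, and there is no ∂_3, so H_2 = Z.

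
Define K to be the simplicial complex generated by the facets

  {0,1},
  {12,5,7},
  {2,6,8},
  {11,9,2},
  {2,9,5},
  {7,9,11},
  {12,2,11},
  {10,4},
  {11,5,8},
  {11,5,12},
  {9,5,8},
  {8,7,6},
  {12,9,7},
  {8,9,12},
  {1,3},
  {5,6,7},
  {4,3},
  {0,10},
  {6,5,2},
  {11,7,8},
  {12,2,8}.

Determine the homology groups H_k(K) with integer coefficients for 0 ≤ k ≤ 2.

H_0 ≅ Z^2,  H_1 ≅ Z^3,  H_2 ≅ Z.

K has 13 vertices, 29 edges, 16 triangles.
rank ∂_0 = 0, rank ∂_1 = 11 ⇒ b_0 = 13 − 0 − 11 = 2; all invariant factors of ∂_1 are 1 so no torsion. So H_0 ≅ Z^2.
rank ∂_1 = 11, rank ∂_2 = 15 ⇒ b_1 = 29 − 11 − 15 = 3; all invariant factors of ∂_2 are 1 so no torsion. So H_1 ≅ Z^3.
rank ∂_2 = 15, rank ∂_3 = 0 ⇒ b_2 = 16 − 15 − 0 = 1. So H_2 ≅ Z.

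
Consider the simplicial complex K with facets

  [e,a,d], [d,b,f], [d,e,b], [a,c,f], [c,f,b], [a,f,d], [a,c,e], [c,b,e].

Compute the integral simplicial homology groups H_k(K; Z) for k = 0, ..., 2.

Fix the vertex order a < b < c < d < e < f and write every simplex with vertices in increasing order. Then dim K = 2 and the simplices of K are:

  0-simplices (6): a, b, c, d, e, f
  1-simplices (12): ac, ad, ae, af, bc, bd, be, bf, ce, cf, de, df
  2-simplices (8): ace, acf, ade, adf, bce, bcf, bde, bdf

Hence C_0 ≅ Z^6, C_1 ≅ Z^12, C_2 ≅ Z^8.

Boundary ∂_1: C_1 → C_0 sends each edge [p,q] (with p < q) to q − p. For instance
  ∂bc = c − b.
The 6×12 boundary matrix has rank 5 and Smith normal form diag(1,1,1,1,1).

∂_2: C_2 → C_1 sends each 2-simplex [p,q,r] to [q,r] − [p,r] + [p,q]. For instance
  ∂bdf = df − bf + bd,
  ∂adf = df − af + ad.
This gives a 12×8 integer matrix of rank 7; reducing to Smith normal form yields diagonal entries (1,1,1,1,1,1,1).

Now H_k = ker ∂_k / im ∂_{k+1}, so:

  H_0: rank C_0 − rank ∂_1 = 6 − 5 = 1, and the invariant factors of ∂_1 are all 1, so H_0 = Z.
  H_1: rank ker ∂_1 − rank ∂_2 = (12 − 5) − 7 = 0, and the invariant factors of ∂_2 are all 1, so H_1 = 0.
  H_2: rank ker ∂_2 − rank ∂_3 = (8 − 7) − 0 = 1, and there is no ∂_3, so H_2 = Z.

As a check, the Euler characteristic is 6 − 12 + 8 = 2, which agrees with 1 − 0 + 1 = 2.

H_0 ≅ Z,  H_1 = 0,  H_2 ≅ Z.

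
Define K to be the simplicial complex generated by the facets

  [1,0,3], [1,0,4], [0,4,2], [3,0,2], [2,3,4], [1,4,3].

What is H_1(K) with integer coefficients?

We work with the vertex ordering 0 < 1 < 2 < 3 < 4. The simplices of K, each written with vertices in increasing order, are:

  0-simplices (5): [0], [1], [2], [3], [4]
  1-simplices (9): [0,1], [0,2], [0,3], [0,4], [1,3], [1,4], [2,3], [2,4], [3,4]
  2-simplices (6): [0,1,3], [0,1,4], [0,2,3], [0,2,4], [1,3,4], [2,3,4]

so the chain groups are C_0 ≅ Z^5, C_1 ≅ Z^9, C_2 ≅ Z^6.

The boundary map ∂_1: C_1 → C_0 sends each edge [p,q] (with p < q) to q − p.
As a 5×9 matrix over Z this has rank 4, with invariant factors (1,1,1,1).

∂_2: C_2 → C_1 sends each 2-simplex [p,q,r] to [q,r] − [p,r] + [p,q]. For instance
  ∂[0,2,4] = [2,4] − [0,4] + [0,2],
  ∂[0,2,3] = [2,3] − [0,3] + [0,2].
This gives a 9×6 integer matrix of rank 5; reducing to Smith normal form yields diagonal entries (1,1,1,1,1).

Now H_k = ker ∂_k / im ∂_{k+1}, so:

  H_1: rank ker ∂_1 − rank ∂_2 = (9 − 4) − 5 = 0, and the invariant factors of ∂_2 are all 1, so H_1 ≅ 0.

H_1 = 0.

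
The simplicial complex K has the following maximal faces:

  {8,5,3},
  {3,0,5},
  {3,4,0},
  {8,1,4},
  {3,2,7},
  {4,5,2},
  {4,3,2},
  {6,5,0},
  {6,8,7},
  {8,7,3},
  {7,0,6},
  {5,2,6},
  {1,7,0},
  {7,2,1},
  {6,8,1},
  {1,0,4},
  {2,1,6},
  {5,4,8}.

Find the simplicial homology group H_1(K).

Fix the vertex order 0 < 1 < 2 < 3 < 4 < 5 < 6 < 7 < 8 and write every simplex with vertices in increasing order. Then dim K = 2 and the simplices of K are:

  0-simplices (9): [0], [1], [2], [3], [4], [5], [6], [7], [8]
  1-simplices (27): (27 of them)
  2-simplices (18): [0,1,4], [0,1,7], [0,3,4], [0,3,5], [0,5,6], [0,6,7], [1,2,6], [1,2,7], [1,4,8], [1,6,8], [2,3,4], [2,3,7], [2,4,5], [2,5,6], [3,5,8], [3,7,8], [4,5,8], [6,7,8]

so the chain groups are C_0 ≅ Z^9, C_1 ≅ Z^27, C_2 ≅ Z^18.

Boundary ∂_1: C_1 → C_0 maps an edge to its endpoints' difference, ∂[p,q] = q − p.
This gives a 9×27 integer matrix of rank 8; reducing to Smith normal form yields diagonal entries (1,1,1,1,1,1,1,1).

The boundary map ∂_2: C_2 → C_1 acts by ∂[p,q,r] = [q,r] − [p,r] + [p,q]. For instance
  ∂[1,2,7] = [2,7] − [1,7] + [1,2],
  ∂[0,1,4] = [1,4] − [0,4] + [0,1].
The 27×18 boundary matrix has rank 18 and Smith normal form diag(1,1,1,1,1,1,1,1,1,1,1,1,1,1,1,1,1,2).

Reading off H_k = ker ∂_k / im ∂_{k+1}:

  H_1: rank ker ∂_1 − rank ∂_2 = (27 − 8) − 18 = 1, and ∂_2 has invariant factor 2 > 1, so H_1 = Z ⊕ Z/2.

H_1 = Z ⊕ Z/2.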